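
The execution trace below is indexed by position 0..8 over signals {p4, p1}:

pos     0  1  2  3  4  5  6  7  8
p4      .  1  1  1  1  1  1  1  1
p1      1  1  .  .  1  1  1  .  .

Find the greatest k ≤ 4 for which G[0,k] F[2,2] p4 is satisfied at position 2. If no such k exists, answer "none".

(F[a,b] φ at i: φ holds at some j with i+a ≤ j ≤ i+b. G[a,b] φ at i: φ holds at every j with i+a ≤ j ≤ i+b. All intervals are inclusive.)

F[2,2] p4 must hold from j=2 onward; find where it first fails.
  j=2: holds
  j=3: holds
  j=4: holds
  j=5: holds
  j=6: holds
Holds through j=6; largest k = 4.

4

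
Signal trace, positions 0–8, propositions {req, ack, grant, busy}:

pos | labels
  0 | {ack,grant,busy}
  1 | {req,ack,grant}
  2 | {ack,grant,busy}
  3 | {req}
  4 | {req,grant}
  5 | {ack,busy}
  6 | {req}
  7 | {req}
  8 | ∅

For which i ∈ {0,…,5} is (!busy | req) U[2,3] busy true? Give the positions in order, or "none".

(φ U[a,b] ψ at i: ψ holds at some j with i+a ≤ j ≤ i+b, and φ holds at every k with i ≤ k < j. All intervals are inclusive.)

3

Evaluate at each i in [0,5]:
  i=0: ✗ (lhs fails at k=0 before rhs at j=2)
  i=1: ✗ (no rhs in [3,4])
  i=2: ✗ (lhs fails at k=2 before rhs at j=5)
  i=3: ✓ (rhs at j=5; lhs holds on [3,4])
  i=4: ✗ (no rhs in [6,7])
  i=5: ✗ (no rhs in [7,8])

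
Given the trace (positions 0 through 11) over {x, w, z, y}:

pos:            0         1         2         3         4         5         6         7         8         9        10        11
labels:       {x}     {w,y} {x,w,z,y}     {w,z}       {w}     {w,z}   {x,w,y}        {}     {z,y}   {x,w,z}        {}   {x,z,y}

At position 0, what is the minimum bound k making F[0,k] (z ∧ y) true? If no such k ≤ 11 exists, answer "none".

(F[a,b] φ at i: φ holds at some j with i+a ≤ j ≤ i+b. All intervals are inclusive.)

2

Scan j = 0,1,… for (z ∧ y):
  j=0: fails
  j=1: fails
  j=2: holds
First hit at j=2, so smallest k = 2-0 = 2.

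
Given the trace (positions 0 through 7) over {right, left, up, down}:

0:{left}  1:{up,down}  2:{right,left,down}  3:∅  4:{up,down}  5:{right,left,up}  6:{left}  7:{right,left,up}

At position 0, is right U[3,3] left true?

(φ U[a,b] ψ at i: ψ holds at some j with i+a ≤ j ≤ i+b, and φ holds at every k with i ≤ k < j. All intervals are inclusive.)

Need some j in [3,3] with left, and right at every k in [0,j-1].
  j=3: left false.
No j in the window works → until fails.

No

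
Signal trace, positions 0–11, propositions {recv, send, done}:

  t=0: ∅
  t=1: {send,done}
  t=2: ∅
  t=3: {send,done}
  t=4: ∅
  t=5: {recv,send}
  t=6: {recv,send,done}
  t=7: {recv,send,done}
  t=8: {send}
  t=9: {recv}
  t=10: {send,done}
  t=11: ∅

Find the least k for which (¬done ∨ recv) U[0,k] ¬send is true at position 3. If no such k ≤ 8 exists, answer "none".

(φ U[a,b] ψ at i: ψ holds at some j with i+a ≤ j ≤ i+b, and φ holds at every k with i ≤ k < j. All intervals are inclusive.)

none

Need earliest j ≥ 3 with ¬send, and (¬done ∨ recv) at every k in [3,j-1].
  j=3: rhs fails.
  j=4: rhs holds but lhs fails at k=3.
  j=5: rhs fails.
  j=6: rhs fails.
  j=7: rhs fails.
  j=8: rhs fails.
  j=9: rhs holds but lhs fails at k=3.
  j=10: rhs fails.
  j=11: rhs holds but lhs fails at k=3.
No witness within the range → none.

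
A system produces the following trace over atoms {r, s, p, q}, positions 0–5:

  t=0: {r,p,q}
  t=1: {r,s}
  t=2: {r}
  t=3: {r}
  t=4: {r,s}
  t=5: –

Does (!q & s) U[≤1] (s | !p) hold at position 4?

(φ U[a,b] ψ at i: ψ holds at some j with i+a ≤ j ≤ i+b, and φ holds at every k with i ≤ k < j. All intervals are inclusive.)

Need some j in [4,5] with (s | !p), and (!q & s) at every k in [4,j-1].
  j=4: (s | !p) holds; no prefix to check → satisfied.

Yes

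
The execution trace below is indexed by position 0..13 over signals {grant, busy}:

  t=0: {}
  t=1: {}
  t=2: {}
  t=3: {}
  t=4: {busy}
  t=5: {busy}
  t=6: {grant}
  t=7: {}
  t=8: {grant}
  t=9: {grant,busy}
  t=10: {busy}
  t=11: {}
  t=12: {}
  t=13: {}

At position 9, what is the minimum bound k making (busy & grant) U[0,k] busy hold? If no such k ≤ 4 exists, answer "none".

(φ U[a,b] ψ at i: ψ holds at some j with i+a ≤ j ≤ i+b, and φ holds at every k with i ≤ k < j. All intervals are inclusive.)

Need earliest j ≥ 9 with busy, and (busy & grant) at every k in [9,j-1].
  j=9: rhs holds (empty prefix). k = 0.

0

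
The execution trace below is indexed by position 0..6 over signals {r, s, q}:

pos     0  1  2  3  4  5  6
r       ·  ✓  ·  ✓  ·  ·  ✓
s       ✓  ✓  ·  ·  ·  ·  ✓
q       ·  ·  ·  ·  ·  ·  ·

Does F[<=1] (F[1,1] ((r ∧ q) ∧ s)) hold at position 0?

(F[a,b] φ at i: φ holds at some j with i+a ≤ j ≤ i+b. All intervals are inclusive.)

Check F[1,1] ((r ∧ q) ∧ s) at each j in [0,1]:
  j=0: fails (none in [1,1])
  j=1: fails (none in [2,2])
No position in the window satisfies it → formula fails.

Does not hold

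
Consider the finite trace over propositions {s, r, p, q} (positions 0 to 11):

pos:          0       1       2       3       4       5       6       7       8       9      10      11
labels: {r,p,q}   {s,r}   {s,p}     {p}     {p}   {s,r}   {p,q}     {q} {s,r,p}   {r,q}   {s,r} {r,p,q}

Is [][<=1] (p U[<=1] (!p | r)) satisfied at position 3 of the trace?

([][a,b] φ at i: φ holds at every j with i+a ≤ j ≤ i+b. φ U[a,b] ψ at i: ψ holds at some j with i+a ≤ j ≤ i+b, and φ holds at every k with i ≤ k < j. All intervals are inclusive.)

Check (p U[<=1] (!p | r)) at every j in [3,4]:
  j=3: fails
  j=4: holds
Fails at j=3 → formula fails.

False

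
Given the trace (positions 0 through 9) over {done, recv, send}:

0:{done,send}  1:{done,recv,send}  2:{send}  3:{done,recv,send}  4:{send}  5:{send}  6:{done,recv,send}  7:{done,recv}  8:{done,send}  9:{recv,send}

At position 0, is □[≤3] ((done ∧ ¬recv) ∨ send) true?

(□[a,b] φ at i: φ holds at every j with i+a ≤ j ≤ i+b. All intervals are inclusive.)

Yes

Check ((done ∧ ¬recv) ∨ send) at every j in [0,3]:
  j=0: true
  j=1: true
  j=2: true
  j=3: true
All positions satisfy it → formula holds.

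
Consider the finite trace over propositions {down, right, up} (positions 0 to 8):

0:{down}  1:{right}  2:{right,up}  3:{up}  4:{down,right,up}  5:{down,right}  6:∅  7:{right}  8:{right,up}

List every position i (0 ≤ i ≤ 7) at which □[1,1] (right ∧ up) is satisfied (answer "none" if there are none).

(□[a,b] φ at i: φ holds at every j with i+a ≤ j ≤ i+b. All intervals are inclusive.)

Evaluate at each i in [0,7]:
  i=0: ✗ (fails at j=1)
  i=1: ✓ (all of [2,2])
  i=2: ✗ (fails at j=3)
  i=3: ✓ (all of [4,4])
  i=4: ✗ (fails at j=5)
  i=5: ✗ (fails at j=6)
  i=6: ✗ (fails at j=7)
  i=7: ✓ (all of [8,8])

1, 3, 7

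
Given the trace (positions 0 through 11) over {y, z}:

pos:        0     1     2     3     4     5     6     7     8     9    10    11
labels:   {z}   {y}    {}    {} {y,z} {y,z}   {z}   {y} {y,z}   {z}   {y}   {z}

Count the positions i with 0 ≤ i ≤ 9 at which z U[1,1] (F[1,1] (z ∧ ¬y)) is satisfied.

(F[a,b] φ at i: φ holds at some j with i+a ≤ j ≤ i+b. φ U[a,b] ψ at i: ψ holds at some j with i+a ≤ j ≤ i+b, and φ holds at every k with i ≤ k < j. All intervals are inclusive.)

2

Evaluate at each i in [0,9]:
  i=0: ✗ (no rhs in [1,1])
  i=1: ✗ (no rhs in [2,2])
  i=2: ✗ (no rhs in [3,3])
  i=3: ✗ (no rhs in [4,4])
  i=4: ✓ (rhs at j=5; lhs holds on [4,4])
  i=5: ✗ (no rhs in [6,6])
  i=6: ✗ (no rhs in [7,7])
  i=7: ✗ (lhs fails at k=7 before rhs at j=8)
  i=8: ✗ (no rhs in [9,9])
  i=9: ✓ (rhs at j=10; lhs holds on [9,9])
Positions where it holds: {4, 9} → 2.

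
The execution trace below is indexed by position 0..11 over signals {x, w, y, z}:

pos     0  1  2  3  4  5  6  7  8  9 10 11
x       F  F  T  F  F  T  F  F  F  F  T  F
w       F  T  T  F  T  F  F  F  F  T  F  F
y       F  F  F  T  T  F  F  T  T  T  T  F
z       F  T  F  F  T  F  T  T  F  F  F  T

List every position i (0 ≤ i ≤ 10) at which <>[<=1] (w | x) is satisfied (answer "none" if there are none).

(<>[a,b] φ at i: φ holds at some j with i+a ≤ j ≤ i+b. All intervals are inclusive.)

0, 1, 2, 3, 4, 5, 8, 9, 10

Evaluate at each i in [0,10]:
  i=0: ✓ (witness j=1)
  i=1: ✓ (witness j=1)
  i=2: ✓ (witness j=2)
  i=3: ✓ (witness j=4)
  i=4: ✓ (witness j=4)
  i=5: ✓ (witness j=5)
  i=6: ✗ (none in [6,7])
  i=7: ✗ (none in [7,8])
  i=8: ✓ (witness j=9)
  i=9: ✓ (witness j=9)
  i=10: ✓ (witness j=10)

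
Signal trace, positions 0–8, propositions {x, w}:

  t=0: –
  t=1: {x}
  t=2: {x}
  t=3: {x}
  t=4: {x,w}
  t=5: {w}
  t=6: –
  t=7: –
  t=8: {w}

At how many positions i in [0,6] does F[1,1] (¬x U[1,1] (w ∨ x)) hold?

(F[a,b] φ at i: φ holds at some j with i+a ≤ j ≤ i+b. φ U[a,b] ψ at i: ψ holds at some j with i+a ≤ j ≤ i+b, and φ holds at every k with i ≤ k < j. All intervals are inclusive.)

Evaluate at each i in [0,6]:
  i=0: ✗ (none in [1,1])
  i=1: ✗ (none in [2,2])
  i=2: ✗ (none in [3,3])
  i=3: ✗ (none in [4,4])
  i=4: ✗ (none in [5,5])
  i=5: ✗ (none in [6,6])
  i=6: ✓ (witness j=7)
Positions where it holds: {6} → 1.

1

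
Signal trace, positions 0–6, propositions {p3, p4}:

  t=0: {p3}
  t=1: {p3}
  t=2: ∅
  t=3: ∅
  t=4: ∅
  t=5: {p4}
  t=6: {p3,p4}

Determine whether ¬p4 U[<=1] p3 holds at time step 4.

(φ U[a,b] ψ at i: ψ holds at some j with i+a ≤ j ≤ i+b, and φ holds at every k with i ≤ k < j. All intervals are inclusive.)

Does not hold

Need some j in [4,5] with p3, and ¬p4 at every k in [4,j-1].
  j=4: p3 false.
  j=5: p3 false.
No j in the window works → until fails.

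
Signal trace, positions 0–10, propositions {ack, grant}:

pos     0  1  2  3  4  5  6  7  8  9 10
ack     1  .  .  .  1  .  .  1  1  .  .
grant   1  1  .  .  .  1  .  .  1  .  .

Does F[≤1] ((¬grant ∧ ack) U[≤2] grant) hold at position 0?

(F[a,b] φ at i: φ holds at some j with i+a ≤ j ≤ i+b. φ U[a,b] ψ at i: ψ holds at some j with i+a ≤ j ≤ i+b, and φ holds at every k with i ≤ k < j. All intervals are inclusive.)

Holds

Check ((¬grant ∧ ack) U[≤2] grant) at each j in [0,1]:
  j=0: holds
  j=1: holds
Found at j=0 → formula holds.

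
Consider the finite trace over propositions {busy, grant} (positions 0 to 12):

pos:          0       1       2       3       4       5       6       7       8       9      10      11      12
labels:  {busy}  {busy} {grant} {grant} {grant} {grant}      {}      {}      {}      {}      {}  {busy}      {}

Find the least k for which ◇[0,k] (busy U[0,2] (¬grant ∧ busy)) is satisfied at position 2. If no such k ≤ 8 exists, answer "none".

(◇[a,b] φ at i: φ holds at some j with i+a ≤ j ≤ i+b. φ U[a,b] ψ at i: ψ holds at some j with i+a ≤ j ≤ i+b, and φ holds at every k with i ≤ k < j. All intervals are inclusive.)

none

Scan j = 2,3,… for (busy U[0,2] (¬grant ∧ busy)):
  j=2: fails
  j=3: fails
  j=4: fails
  j=5: fails
  j=6: fails
  j=7: fails
  j=8: fails
  j=9: fails
  j=10: fails
No j in [2,10] satisfies it → none.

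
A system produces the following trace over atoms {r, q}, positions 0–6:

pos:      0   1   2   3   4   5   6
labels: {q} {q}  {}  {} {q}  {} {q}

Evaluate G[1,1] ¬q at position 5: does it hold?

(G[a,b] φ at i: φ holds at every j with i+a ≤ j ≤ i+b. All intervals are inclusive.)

False

Check ¬q at every j in [6,6]:
  j=6: false
Fails at j=6 → formula fails.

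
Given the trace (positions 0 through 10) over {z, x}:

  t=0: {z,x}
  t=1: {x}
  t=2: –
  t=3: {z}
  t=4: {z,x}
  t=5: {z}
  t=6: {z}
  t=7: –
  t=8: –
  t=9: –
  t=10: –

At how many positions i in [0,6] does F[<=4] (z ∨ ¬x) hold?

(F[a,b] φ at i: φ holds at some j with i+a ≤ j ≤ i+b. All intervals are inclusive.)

7

Evaluate at each i in [0,6]:
  i=0: ✓ (witness j=0)
  i=1: ✓ (witness j=2)
  i=2: ✓ (witness j=2)
  i=3: ✓ (witness j=3)
  i=4: ✓ (witness j=4)
  i=5: ✓ (witness j=5)
  i=6: ✓ (witness j=6)
Positions where it holds: {0, 1, 2, 3, 4, 5, 6} → 7.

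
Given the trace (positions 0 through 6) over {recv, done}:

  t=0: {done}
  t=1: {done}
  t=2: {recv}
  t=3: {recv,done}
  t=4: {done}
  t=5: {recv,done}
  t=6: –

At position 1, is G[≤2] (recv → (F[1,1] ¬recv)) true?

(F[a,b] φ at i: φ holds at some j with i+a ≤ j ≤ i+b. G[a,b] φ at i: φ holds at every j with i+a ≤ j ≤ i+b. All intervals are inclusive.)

Check (recv → (F[1,1] ¬recv)) at every j in [1,3]:
  j=1: antecedent false → ✓
  j=2: antecedent true; consequent fails (none in [3,3]) → ✗
  j=3: antecedent true; consequent holds (witness at 4) → ✓
Fails at j=2 → formula fails.

No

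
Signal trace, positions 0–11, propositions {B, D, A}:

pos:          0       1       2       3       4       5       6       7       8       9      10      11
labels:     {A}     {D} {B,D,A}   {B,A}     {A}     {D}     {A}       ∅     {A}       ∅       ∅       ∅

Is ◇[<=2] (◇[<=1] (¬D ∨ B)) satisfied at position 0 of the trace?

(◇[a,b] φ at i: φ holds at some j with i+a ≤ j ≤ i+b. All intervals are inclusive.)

Check ◇[<=1] (¬D ∨ B) at each j in [0,2]:
  j=0: holds (witness at 0)
  j=1: holds (witness at 2)
  j=2: holds (witness at 2)
Found at j=0 → formula holds.

Yes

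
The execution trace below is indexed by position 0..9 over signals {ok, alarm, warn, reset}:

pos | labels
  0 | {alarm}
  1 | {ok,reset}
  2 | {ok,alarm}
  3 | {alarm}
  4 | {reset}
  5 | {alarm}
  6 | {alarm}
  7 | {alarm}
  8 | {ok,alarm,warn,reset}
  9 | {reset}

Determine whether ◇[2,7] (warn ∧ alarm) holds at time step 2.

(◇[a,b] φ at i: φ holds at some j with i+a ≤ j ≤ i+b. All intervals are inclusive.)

Check (warn ∧ alarm) at each j in [4,9]:
  j=4: false
  j=5: false
  j=6: false
  j=7: false
  j=8: true
  j=9: false
Found at j=8 → formula holds.

True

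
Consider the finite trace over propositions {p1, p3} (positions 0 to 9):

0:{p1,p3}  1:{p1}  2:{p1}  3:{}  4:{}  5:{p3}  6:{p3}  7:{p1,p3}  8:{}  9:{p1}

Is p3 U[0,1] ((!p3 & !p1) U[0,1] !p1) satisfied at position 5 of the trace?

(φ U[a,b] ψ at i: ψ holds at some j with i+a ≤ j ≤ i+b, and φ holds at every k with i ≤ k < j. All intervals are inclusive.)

Need some j in [5,6] with ((!p3 & !p1) U[0,1] !p1), and p3 at every k in [5,j-1].
  j=5: ((!p3 & !p1) U[0,1] !p1) holds; no prefix to check → satisfied.

Holds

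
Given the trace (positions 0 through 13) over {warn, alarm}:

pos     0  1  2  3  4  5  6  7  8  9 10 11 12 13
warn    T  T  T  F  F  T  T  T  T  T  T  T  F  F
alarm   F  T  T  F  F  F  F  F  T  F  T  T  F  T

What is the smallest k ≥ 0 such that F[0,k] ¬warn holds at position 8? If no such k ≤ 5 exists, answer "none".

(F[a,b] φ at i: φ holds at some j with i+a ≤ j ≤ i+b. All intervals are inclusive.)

4

Scan j = 8,9,… for ¬warn:
  j=8: fails
  j=9: fails
  j=10: fails
  j=11: fails
  j=12: holds
First hit at j=12, so smallest k = 12-8 = 4.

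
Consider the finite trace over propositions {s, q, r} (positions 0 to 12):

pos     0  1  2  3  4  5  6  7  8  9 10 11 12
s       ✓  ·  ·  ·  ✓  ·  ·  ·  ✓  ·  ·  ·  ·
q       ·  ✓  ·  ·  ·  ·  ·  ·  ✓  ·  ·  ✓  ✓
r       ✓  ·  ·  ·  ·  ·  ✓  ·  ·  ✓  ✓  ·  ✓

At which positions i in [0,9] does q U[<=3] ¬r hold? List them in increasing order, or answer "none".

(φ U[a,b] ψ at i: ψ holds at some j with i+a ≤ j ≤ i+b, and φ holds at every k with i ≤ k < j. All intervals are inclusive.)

Evaluate at each i in [0,9]:
  i=0: ✗ (lhs fails at k=0 before rhs at j=1)
  i=1: ✓ (rhs at j=1)
  i=2: ✓ (rhs at j=2)
  i=3: ✓ (rhs at j=3)
  i=4: ✓ (rhs at j=4)
  i=5: ✓ (rhs at j=5)
  i=6: ✗ (lhs fails at k=6 before rhs at j=7)
  i=7: ✓ (rhs at j=7)
  i=8: ✓ (rhs at j=8)
  i=9: ✗ (lhs fails at k=9 before rhs at j=11)

1, 2, 3, 4, 5, 7, 8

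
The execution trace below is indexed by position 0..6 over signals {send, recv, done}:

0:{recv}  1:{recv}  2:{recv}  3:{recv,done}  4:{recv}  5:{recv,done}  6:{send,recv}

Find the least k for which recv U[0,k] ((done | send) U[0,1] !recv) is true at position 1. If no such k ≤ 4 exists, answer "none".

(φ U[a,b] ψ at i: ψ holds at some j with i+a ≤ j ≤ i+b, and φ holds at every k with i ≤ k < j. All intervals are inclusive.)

Need earliest j ≥ 1 with ((done | send) U[0,1] !recv), and recv at every k in [1,j-1].
  j=1: rhs fails.
  j=2: rhs fails.
  j=3: rhs fails.
  j=4: rhs fails.
  j=5: rhs fails.
No witness within the range → none.

none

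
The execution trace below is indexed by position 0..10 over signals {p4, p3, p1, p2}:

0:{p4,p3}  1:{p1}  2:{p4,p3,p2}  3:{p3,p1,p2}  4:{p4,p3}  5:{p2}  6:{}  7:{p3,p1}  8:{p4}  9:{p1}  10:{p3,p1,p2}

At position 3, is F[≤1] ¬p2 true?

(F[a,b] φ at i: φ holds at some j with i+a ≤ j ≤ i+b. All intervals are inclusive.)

Check ¬p2 at each j in [3,4]:
  j=3: false
  j=4: true
Found at j=4 → formula holds.

True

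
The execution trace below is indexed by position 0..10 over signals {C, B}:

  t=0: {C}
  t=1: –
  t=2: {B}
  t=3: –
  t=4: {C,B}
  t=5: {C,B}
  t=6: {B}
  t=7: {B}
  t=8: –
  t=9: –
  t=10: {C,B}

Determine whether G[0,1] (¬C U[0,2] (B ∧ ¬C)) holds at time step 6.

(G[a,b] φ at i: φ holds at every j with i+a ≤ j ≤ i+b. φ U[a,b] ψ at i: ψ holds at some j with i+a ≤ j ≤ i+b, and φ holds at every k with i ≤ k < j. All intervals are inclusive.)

Yes

Check (¬C U[0,2] (B ∧ ¬C)) at every j in [6,7]:
  j=6: holds
  j=7: holds
All positions satisfy it → formula holds.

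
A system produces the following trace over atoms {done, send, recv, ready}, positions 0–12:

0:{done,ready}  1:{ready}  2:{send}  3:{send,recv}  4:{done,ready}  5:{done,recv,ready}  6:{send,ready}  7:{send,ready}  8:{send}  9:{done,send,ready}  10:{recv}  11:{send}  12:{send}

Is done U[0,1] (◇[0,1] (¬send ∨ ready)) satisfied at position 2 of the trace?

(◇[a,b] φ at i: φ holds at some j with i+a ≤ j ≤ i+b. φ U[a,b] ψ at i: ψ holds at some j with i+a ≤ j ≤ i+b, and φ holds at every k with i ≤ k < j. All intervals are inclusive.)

Does not hold

Need some j in [2,3] with ◇[0,1] (¬send ∨ ready), and done at every k in [2,j-1].
  j=2: ◇[0,1] (¬send ∨ ready) — fails (none in [2,3]).
  j=3: ◇[0,1] (¬send ∨ ready) holds, but done fails at k=2 → not this j.
No j in the window works → until fails.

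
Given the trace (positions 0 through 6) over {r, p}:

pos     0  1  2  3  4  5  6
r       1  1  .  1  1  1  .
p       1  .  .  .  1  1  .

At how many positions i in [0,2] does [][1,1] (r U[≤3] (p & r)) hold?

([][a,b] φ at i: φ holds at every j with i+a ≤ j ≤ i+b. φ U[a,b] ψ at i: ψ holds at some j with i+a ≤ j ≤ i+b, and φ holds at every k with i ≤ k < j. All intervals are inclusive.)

Evaluate at each i in [0,2]:
  i=0: ✗ (fails at j=1)
  i=1: ✗ (fails at j=2)
  i=2: ✓ (all of [3,3])
Positions where it holds: {2} → 1.

1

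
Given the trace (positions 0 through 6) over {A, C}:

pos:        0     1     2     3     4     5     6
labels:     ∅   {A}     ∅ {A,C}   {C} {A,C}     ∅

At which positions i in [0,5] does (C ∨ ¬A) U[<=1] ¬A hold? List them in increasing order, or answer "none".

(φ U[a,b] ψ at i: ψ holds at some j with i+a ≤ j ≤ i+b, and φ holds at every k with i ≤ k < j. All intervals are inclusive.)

0, 2, 3, 4, 5

Evaluate at each i in [0,5]:
  i=0: ✓ (rhs at j=0)
  i=1: ✗ (lhs fails at k=1 before rhs at j=2)
  i=2: ✓ (rhs at j=2)
  i=3: ✓ (rhs at j=4; lhs holds on [3,3])
  i=4: ✓ (rhs at j=4)
  i=5: ✓ (rhs at j=6; lhs holds on [5,5])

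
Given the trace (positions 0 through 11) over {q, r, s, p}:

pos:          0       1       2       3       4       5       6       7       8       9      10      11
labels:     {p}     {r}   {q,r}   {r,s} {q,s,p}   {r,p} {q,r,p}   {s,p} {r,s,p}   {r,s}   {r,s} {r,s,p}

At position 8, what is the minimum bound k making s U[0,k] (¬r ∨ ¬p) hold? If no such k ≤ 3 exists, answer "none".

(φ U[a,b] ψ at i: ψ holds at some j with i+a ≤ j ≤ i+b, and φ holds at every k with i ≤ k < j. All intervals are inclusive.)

Need earliest j ≥ 8 with (¬r ∨ ¬p), and s at every k in [8,j-1].
  j=8: rhs fails.
  j=9: rhs holds; lhs holds on [8,8]. k = 1.

1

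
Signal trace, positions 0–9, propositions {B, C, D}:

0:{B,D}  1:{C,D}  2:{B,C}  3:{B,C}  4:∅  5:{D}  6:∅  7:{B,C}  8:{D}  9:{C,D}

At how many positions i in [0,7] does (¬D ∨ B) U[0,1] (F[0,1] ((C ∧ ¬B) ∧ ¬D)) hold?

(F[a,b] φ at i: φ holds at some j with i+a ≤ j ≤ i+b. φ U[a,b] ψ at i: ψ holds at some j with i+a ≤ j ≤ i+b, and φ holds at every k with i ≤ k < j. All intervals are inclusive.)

0

Evaluate at each i in [0,7]:
  i=0: ✗ (no rhs in [0,1])
  i=1: ✗ (no rhs in [1,2])
  i=2: ✗ (no rhs in [2,3])
  i=3: ✗ (no rhs in [3,4])
  i=4: ✗ (no rhs in [4,5])
  i=5: ✗ (no rhs in [5,6])
  i=6: ✗ (no rhs in [6,7])
  i=7: ✗ (no rhs in [7,8])
Positions where it holds: {} → 0.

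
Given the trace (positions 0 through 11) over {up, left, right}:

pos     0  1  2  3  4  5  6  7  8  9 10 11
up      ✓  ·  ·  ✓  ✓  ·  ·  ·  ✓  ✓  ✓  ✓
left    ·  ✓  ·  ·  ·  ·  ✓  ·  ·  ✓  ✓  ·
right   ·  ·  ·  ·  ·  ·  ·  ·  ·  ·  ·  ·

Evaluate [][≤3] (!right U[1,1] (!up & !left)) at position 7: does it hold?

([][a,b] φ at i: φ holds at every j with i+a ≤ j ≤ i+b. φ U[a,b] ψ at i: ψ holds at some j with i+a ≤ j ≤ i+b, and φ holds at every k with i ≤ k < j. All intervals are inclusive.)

Check (!right U[1,1] (!up & !left)) at every j in [7,10]:
  j=7: fails
  j=8: fails
  j=9: fails
  j=10: fails
Fails at j=7 → formula fails.

False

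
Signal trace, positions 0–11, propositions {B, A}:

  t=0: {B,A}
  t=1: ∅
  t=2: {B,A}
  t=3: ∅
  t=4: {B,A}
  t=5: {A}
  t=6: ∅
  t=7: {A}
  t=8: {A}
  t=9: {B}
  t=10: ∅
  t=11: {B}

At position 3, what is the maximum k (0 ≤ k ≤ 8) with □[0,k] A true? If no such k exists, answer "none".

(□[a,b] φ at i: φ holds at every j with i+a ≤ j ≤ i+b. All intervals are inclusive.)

A must hold from j=3 onward; find where it first fails.
  j=3: fails → no k works.

none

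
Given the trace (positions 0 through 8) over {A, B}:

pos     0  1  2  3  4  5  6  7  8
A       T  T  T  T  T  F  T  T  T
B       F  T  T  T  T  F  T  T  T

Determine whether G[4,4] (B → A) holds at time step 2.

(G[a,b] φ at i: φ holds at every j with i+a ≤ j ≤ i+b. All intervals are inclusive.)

Check (B → A) at every j in [6,6]:
  j=6: antecedent true; consequent true → ✓
All positions satisfy it → formula holds.

Yes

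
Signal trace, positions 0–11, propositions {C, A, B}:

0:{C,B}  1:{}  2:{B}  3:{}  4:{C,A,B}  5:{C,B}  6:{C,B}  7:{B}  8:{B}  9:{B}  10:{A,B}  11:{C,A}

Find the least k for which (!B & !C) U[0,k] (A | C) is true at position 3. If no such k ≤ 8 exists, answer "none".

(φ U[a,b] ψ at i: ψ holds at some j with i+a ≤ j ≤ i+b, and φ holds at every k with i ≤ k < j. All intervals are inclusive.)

1

Need earliest j ≥ 3 with (A | C), and (!B & !C) at every k in [3,j-1].
  j=3: rhs fails.
  j=4: rhs holds; lhs holds on [3,3]. k = 1.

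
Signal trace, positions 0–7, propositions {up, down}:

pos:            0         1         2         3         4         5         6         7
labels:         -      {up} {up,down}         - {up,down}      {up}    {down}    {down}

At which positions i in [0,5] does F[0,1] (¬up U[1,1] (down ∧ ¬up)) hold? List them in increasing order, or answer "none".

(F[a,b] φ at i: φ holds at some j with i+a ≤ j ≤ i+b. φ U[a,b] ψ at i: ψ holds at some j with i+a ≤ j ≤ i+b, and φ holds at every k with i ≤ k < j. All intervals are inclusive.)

5

Evaluate at each i in [0,5]:
  i=0: ✗ (none in [0,1])
  i=1: ✗ (none in [1,2])
  i=2: ✗ (none in [2,3])
  i=3: ✗ (none in [3,4])
  i=4: ✗ (none in [4,5])
  i=5: ✓ (witness j=6)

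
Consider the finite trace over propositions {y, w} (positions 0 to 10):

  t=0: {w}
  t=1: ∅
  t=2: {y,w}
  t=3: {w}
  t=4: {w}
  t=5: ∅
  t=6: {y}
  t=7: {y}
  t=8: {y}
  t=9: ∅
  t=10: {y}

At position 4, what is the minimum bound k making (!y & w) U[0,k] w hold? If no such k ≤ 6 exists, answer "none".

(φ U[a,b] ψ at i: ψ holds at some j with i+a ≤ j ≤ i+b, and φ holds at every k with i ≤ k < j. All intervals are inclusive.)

Need earliest j ≥ 4 with w, and (!y & w) at every k in [4,j-1].
  j=4: rhs holds (empty prefix). k = 0.

0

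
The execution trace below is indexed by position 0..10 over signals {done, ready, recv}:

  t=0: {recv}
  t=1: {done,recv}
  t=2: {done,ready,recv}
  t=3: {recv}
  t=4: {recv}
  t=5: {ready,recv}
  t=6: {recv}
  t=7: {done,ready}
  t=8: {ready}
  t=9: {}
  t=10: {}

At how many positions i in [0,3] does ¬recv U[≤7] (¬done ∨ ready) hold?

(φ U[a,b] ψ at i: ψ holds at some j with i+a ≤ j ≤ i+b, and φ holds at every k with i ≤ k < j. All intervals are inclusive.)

3

Evaluate at each i in [0,3]:
  i=0: ✓ (rhs at j=0)
  i=1: ✗ (lhs fails at k=1 before rhs at j=2)
  i=2: ✓ (rhs at j=2)
  i=3: ✓ (rhs at j=3)
Positions where it holds: {0, 2, 3} → 3.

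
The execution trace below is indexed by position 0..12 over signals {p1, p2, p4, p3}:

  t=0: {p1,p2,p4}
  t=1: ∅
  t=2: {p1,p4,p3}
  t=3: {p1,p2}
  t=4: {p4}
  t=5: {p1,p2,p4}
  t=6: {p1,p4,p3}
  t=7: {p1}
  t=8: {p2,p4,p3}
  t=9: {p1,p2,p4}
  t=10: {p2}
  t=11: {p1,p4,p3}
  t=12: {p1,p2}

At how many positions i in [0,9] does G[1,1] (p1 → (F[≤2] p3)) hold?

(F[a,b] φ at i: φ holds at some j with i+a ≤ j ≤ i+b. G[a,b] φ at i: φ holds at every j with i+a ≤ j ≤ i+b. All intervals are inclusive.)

Evaluate at each i in [0,9]:
  i=0: ✓ (all of [1,1])
  i=1: ✓ (all of [2,2])
  i=2: ✗ (fails at j=3)
  i=3: ✓ (all of [4,4])
  i=4: ✓ (all of [5,5])
  i=5: ✓ (all of [6,6])
  i=6: ✓ (all of [7,7])
  i=7: ✓ (all of [8,8])
  i=8: ✓ (all of [9,9])
  i=9: ✓ (all of [10,10])
Positions where it holds: {0, 1, 3, 4, 5, 6, 7, 8, 9} → 9.

9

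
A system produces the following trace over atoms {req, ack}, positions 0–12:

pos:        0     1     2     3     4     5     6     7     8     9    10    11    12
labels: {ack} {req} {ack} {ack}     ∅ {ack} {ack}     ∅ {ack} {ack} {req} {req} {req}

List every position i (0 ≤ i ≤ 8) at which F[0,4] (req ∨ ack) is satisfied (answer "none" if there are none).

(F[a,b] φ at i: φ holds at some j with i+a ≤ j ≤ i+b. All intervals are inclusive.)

Evaluate at each i in [0,8]:
  i=0: ✓ (witness j=0)
  i=1: ✓ (witness j=1)
  i=2: ✓ (witness j=2)
  i=3: ✓ (witness j=3)
  i=4: ✓ (witness j=5)
  i=5: ✓ (witness j=5)
  i=6: ✓ (witness j=6)
  i=7: ✓ (witness j=8)
  i=8: ✓ (witness j=8)

0, 1, 2, 3, 4, 5, 6, 7, 8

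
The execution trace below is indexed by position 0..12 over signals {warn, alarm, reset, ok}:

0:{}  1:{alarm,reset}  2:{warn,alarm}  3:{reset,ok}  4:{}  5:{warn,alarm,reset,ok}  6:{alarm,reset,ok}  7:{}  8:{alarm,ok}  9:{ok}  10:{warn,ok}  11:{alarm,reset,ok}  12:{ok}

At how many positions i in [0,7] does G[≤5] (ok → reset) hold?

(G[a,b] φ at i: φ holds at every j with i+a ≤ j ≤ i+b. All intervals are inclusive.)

Evaluate at each i in [0,7]:
  i=0: ✓ (all of [0,5])
  i=1: ✓ (all of [1,6])
  i=2: ✓ (all of [2,7])
  i=3: ✗ (fails at j=8)
  i=4: ✗ (fails at j=8)
  i=5: ✗ (fails at j=8)
  i=6: ✗ (fails at j=8)
  i=7: ✗ (fails at j=8)
Positions where it holds: {0, 1, 2} → 3.

3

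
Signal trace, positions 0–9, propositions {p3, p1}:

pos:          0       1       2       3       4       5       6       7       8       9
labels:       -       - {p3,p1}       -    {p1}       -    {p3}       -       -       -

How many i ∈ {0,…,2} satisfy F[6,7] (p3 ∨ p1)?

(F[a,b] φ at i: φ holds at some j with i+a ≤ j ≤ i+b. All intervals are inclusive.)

Evaluate at each i in [0,2]:
  i=0: ✓ (witness j=6)
  i=1: ✗ (none in [7,8])
  i=2: ✗ (none in [8,9])
Positions where it holds: {0} → 1.

1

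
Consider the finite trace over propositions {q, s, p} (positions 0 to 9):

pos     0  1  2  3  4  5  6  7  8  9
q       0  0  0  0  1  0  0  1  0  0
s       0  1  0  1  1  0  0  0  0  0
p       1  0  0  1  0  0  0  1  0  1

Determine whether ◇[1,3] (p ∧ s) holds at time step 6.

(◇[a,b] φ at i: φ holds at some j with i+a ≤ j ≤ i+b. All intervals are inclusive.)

Check (p ∧ s) at each j in [7,9]:
  j=7: false
  j=8: false
  j=9: false
No position in the window satisfies it → formula fails.

False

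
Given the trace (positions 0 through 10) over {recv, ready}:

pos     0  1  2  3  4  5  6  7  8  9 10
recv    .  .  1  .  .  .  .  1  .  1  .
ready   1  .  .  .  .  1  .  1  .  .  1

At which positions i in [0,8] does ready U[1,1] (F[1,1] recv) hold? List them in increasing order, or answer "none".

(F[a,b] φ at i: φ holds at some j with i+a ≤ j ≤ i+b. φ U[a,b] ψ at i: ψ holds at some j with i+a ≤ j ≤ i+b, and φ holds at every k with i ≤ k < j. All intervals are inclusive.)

Evaluate at each i in [0,8]:
  i=0: ✓ (rhs at j=1; lhs holds on [0,0])
  i=1: ✗ (no rhs in [2,2])
  i=2: ✗ (no rhs in [3,3])
  i=3: ✗ (no rhs in [4,4])
  i=4: ✗ (no rhs in [5,5])
  i=5: ✓ (rhs at j=6; lhs holds on [5,5])
  i=6: ✗ (no rhs in [7,7])
  i=7: ✓ (rhs at j=8; lhs holds on [7,7])
  i=8: ✗ (no rhs in [9,9])

0, 5, 7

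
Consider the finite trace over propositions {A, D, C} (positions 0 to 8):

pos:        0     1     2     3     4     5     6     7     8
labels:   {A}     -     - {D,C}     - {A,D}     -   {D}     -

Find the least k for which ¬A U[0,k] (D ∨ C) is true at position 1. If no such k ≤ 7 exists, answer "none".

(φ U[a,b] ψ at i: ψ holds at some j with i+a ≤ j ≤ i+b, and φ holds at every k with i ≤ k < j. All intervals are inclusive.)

2

Need earliest j ≥ 1 with (D ∨ C), and ¬A at every k in [1,j-1].
  j=1: rhs fails.
  j=2: rhs fails.
  j=3: rhs holds; lhs holds on [1,2]. k = 2.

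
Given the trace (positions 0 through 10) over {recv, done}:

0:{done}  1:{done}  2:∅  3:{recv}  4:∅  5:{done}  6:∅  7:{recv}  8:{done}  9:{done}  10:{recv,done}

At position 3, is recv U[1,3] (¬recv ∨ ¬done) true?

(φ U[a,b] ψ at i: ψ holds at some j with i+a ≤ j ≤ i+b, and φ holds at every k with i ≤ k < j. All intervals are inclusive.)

Yes

Need some j in [4,6] with (¬recv ∨ ¬done), and recv at every k in [3,j-1].
  j=4: (¬recv ∨ ¬done) holds; recv holds at every k in [3,3] → satisfied.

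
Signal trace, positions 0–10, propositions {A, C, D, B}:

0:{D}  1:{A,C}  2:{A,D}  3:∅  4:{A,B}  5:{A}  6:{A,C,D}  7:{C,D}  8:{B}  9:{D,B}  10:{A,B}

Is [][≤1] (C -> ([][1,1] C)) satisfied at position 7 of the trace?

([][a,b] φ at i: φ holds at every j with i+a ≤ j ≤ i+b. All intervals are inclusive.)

False

Check (C -> ([][1,1] C)) at every j in [7,8]:
  j=7: antecedent true; consequent fails at 8 → ✗
  j=8: antecedent false → ✓
Fails at j=7 → formula fails.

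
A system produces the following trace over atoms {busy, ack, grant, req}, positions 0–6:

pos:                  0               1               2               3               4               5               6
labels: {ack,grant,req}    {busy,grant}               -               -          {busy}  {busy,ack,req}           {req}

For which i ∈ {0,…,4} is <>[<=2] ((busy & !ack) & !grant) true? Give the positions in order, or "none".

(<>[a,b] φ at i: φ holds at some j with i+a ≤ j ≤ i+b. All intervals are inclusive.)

2, 3, 4

Evaluate at each i in [0,4]:
  i=0: ✗ (none in [0,2])
  i=1: ✗ (none in [1,3])
  i=2: ✓ (witness j=4)
  i=3: ✓ (witness j=4)
  i=4: ✓ (witness j=4)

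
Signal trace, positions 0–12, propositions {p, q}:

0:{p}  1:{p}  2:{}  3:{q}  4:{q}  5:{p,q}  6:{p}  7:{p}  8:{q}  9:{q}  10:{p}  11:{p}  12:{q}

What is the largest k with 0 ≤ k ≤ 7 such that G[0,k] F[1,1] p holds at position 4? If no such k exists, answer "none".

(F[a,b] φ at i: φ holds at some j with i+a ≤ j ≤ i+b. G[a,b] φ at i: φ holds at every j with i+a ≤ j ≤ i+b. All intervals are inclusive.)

F[1,1] p must hold from j=4 onward; find where it first fails.
  j=4: holds
  j=5: holds
  j=6: holds
  j=7: fails
Holds on [4,6], so largest k = 2.

2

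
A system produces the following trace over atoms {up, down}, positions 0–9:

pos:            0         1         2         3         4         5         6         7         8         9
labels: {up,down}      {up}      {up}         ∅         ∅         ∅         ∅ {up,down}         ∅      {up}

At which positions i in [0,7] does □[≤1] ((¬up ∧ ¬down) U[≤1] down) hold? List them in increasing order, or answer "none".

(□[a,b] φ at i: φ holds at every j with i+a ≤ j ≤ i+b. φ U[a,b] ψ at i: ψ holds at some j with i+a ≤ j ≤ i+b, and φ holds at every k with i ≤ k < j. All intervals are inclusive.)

6

Evaluate at each i in [0,7]:
  i=0: ✗ (fails at j=1)
  i=1: ✗ (fails at j=1)
  i=2: ✗ (fails at j=2)
  i=3: ✗ (fails at j=3)
  i=4: ✗ (fails at j=4)
  i=5: ✗ (fails at j=5)
  i=6: ✓ (all of [6,7])
  i=7: ✗ (fails at j=8)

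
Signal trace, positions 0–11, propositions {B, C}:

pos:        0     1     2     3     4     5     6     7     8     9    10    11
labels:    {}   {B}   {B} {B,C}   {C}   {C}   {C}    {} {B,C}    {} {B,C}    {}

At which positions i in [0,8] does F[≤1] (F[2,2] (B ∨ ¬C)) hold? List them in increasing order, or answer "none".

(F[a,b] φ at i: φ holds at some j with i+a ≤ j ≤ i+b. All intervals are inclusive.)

0, 1, 4, 5, 6, 7, 8

Evaluate at each i in [0,8]:
  i=0: ✓ (witness j=0)
  i=1: ✓ (witness j=1)
  i=2: ✗ (none in [2,3])
  i=3: ✗ (none in [3,4])
  i=4: ✓ (witness j=5)
  i=5: ✓ (witness j=5)
  i=6: ✓ (witness j=6)
  i=7: ✓ (witness j=7)
  i=8: ✓ (witness j=8)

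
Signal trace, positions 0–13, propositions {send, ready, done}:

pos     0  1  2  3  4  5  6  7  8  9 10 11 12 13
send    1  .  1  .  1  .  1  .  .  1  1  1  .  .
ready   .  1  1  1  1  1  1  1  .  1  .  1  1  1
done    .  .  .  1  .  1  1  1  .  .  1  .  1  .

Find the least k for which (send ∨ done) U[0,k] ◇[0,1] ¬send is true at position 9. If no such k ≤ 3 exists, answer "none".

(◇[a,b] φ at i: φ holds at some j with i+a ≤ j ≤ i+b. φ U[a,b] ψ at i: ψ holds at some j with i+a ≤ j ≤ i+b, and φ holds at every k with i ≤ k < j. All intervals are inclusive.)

2

Need earliest j ≥ 9 with ◇[0,1] ¬send, and (send ∨ done) at every k in [9,j-1].
  j=9: rhs fails.
  j=10: rhs fails.
  j=11: rhs holds; lhs holds on [9,10]. k = 2.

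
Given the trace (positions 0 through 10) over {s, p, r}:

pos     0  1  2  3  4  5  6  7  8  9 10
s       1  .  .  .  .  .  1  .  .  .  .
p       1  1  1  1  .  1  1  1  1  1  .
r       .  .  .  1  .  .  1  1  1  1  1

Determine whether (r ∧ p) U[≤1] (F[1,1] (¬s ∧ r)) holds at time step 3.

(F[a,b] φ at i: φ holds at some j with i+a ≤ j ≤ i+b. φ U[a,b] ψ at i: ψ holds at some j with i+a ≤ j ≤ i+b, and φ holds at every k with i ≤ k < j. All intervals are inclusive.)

Need some j in [3,4] with F[1,1] (¬s ∧ r), and (r ∧ p) at every k in [3,j-1].
  j=3: F[1,1] (¬s ∧ r) — fails (none in [4,4]).
  j=4: F[1,1] (¬s ∧ r) — fails (none in [5,5]).
No j in the window works → until fails.

False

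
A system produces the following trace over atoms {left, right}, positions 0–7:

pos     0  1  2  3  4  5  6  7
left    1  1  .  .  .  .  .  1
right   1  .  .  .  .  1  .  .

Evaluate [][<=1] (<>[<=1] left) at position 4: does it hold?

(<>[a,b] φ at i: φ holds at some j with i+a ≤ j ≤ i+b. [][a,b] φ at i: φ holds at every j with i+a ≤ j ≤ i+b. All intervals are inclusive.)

No

Check <>[<=1] left at every j in [4,5]:
  j=4: fails (none in [4,5])
  j=5: fails (none in [5,6])
Fails at j=4 → formula fails.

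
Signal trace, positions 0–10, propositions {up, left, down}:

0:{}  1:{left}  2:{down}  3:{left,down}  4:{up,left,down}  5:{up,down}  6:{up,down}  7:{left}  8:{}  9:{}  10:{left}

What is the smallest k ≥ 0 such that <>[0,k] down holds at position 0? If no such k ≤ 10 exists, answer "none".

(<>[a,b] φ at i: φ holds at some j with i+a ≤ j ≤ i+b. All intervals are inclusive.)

Scan j = 0,1,… for down:
  j=0: fails
  j=1: fails
  j=2: holds
First hit at j=2, so smallest k = 2-0 = 2.

2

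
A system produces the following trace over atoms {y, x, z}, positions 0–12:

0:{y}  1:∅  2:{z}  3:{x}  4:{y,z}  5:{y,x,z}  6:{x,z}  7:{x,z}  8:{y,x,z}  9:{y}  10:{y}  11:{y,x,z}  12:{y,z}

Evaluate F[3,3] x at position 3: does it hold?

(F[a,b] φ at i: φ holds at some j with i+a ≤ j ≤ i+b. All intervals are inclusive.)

Check x at each j in [6,6]:
  j=6: true
Found at j=6 → formula holds.

Yes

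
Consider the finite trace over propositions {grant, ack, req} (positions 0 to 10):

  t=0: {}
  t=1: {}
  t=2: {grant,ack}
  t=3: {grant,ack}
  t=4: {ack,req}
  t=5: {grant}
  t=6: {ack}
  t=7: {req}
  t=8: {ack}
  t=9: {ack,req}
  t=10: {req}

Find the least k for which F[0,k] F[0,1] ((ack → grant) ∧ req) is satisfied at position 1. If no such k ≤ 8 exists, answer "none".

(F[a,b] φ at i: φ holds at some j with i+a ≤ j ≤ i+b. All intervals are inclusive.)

5

Scan j = 1,2,… for F[0,1] ((ack → grant) ∧ req):
  j=1: fails
  j=2: fails
  j=3: fails
  j=4: fails
  j=5: fails
  j=6: holds
First hit at j=6, so smallest k = 6-1 = 5.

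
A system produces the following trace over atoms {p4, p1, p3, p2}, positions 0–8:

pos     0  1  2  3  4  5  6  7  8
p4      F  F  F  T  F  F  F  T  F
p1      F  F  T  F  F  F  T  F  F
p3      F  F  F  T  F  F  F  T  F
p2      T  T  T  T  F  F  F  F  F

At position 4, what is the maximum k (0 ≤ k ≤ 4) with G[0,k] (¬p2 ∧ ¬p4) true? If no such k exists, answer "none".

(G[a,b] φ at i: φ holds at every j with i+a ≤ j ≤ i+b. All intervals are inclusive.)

2

(¬p2 ∧ ¬p4) must hold from j=4 onward; find where it first fails.
  j=4: holds
  j=5: holds
  j=6: holds
  j=7: fails
Holds on [4,6], so largest k = 2.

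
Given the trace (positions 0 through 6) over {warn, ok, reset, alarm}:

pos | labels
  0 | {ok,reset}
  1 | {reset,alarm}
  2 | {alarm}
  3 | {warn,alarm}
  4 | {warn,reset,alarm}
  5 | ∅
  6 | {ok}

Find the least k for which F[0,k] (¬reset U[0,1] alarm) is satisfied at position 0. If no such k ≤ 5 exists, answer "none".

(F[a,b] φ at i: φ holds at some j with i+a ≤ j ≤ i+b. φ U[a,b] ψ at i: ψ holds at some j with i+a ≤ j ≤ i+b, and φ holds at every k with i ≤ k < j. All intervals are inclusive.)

1

Scan j = 0,1,… for (¬reset U[0,1] alarm):
  j=0: fails
  j=1: holds
First hit at j=1, so smallest k = 1-0 = 1.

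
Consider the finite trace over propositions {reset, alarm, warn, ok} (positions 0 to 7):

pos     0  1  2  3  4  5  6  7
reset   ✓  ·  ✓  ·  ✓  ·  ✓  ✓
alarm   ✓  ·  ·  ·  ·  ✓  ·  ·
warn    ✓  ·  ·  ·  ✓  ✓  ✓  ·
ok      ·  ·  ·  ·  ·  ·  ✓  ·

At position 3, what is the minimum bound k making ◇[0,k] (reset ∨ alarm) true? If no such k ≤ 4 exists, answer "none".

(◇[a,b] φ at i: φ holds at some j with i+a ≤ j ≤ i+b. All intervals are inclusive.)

1

Scan j = 3,4,… for (reset ∨ alarm):
  j=3: fails
  j=4: holds
First hit at j=4, so smallest k = 4-3 = 1.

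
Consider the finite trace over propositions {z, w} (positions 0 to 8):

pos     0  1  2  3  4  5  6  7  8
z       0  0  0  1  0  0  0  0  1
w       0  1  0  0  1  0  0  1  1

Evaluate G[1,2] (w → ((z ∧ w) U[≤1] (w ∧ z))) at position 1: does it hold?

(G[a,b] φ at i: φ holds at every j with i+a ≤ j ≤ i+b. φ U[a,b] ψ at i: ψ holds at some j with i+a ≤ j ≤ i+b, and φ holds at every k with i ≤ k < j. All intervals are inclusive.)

Check (w → ((z ∧ w) U[≤1] (w ∧ z))) at every j in [2,3]:
  j=2: antecedent false → ✓
  j=3: antecedent false → ✓
All positions satisfy it → formula holds.

True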